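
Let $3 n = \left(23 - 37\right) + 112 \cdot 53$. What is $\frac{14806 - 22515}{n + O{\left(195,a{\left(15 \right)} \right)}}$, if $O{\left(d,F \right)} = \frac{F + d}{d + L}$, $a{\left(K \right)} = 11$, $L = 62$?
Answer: $- \frac{1981213}{507524} \approx -3.9037$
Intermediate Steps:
$O{\left(d,F \right)} = \frac{F + d}{62 + d}$ ($O{\left(d,F \right)} = \frac{F + d}{d + 62} = \frac{F + d}{62 + d}$)
$n = 1974$ ($n = \frac{\left(23 - 37\right) + 112 \cdot 53}{3} = \frac{-14 + 5936}{3} = \frac{1}{3} \cdot 5922 = 1974$)
$\frac{14806 - 22515}{n + O{\left(195,a{\left(15 \right)} \right)}} = \frac{14806 - 22515}{1974 + \frac{11 + 195}{62 + 195}} = - \frac{7709}{1974 + \frac{1}{257} \cdot 206} = - \frac{7709}{1974 + \frac{206}{257}} = - \frac{7709}{\frac{507524}{257}} = \left(-7709\right) \frac{257}{507524} = - \frac{1981213}{507524}$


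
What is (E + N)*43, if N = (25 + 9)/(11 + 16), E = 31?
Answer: 37453/27 ≈ 1387.1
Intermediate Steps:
N = 34/27 ≈ 1.2593
(E + N)*43 = (31 + 34/27)*43 = (871/27)*43 = 37453/27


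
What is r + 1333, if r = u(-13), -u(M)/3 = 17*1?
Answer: 1282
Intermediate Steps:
u(M) = -51
r = -51
r + 1333 = -51 + 1333 = 1282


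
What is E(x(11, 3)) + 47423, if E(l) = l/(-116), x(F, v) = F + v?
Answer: 2750527/58 ≈ 47423.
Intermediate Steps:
E(l) = -l/116 (E(l) = l*(-1/116) = -l/116)
E(x(11, 3)) + 47423 = -(11 + 3)/116 + 47423 = -1/116*14 + 47423 = -7/58 + 47423 = 2750527/58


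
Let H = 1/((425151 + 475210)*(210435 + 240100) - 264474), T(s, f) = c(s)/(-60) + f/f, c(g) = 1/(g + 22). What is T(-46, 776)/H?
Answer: 584532829150501/1440 ≈ 4.0593e+11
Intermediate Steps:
c(g) = 1/(22 + g)
T(s, f) = 1 - 1/(60*(22 + s)) (T(s, f) = 1/((22 + s)*(-60)) + f/f = -1/60/(22 + s) + 1 = -1/(60*(22 + s)) + 1 = 1 - 1/(60*(22 + s)))
H = 1/405643878661 (H = 1/(900361*450535 - 264474) = 1/(405644143135 - 264474) = 1/405643878661 ≈ 2.4652e-12)
T(-46, 776)/H = ((1319/60 - 46)/(22 - 46))/(1/405643878661) = (-1441/60/(-24))*405643878661 = -1/24*(-1441/60)*405643878661 = (1441/1440)*405643878661 = 584532829150501/1440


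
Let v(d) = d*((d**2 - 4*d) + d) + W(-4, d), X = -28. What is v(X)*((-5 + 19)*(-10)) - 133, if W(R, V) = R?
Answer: 3402987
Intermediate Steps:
v(d) = -4 + d*(d**2 - 3*d) (v(d) = d*((d**2 - 4*d) + d) - 4 = d*(d**2 - 3*d) - 4 = -4 + d*(d**2 - 3*d))
v(X)*((-5 + 19)*(-10)) - 133 = (-4 + (-28)**3 - 3*(-28)**2)*((-5 + 19)*(-10)) - 133 = (-4 - 21952 - 3*784)*(14*(-10)) - 133 = (-4 - 21952 - 2352)*(-140) - 133 = -24308*(-140) - 133 = 3403120 - 133 = 3402987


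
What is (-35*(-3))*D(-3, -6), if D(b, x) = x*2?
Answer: -1260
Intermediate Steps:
D(b, x) = 2*x
(-35*(-3))*D(-3, -6) = (-35*(-3))*(2*(-6)) = 105*(-12) = -1260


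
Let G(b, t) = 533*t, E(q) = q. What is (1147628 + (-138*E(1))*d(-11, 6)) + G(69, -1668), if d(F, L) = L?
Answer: 257756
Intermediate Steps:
(1147628 + (-138*E(1))*d(-11, 6)) + G(69, -1668) = (1147628 - 138*1*6) + 533*(-1668) = (1147628 - 138*6) - 889044 = (1147628 - 828) - 889044 = 1146800 - 889044 = 257756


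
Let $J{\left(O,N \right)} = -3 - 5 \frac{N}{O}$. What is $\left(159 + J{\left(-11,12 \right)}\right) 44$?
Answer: $7104$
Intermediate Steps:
$J{\left(O,N \right)} = -3 - \frac{5 N}{O}$
$\left(159 + J{\left(-11,12 \right)}\right) 44 = \left(159 - \left(3 + \frac{60}{-11}\right)\right) 44 = \left(159 - \left(3 + 60 \left(- \frac{1}{11}\right)\right)\right) 44 = \left(159 + \left(-3 + \frac{60}{11}\right)\right) 44 = \left(159 + \frac{27}{11}\right) 44 = \frac{1776}{11} \cdot 44 = 7104$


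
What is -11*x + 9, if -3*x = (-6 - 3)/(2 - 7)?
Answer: 78/5 ≈ 15.600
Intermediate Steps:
x = -⅗ (x = -(-6 - 3)/(3*(2 - 7)) = -(-3)/(-5) = -(-3)*(-1)/5 = -⅓*9/5 = -⅗ ≈ -0.60000)
-11*x + 9 = -11*(-⅗) + 9 = 33/5 + 9 = 78/5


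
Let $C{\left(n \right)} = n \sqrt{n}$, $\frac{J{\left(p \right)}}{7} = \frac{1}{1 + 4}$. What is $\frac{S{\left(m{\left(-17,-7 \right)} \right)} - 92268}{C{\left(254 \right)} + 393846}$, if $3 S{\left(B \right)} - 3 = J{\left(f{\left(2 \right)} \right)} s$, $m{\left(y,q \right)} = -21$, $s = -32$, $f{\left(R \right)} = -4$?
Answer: $- \frac{90862175789}{387745711630} + \frac{175797083 \sqrt{254}}{1163237134890} \approx -0.23193$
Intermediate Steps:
$J{\left(p \right)} = \frac{7}{5}$ ($J{\left(p \right)} = \frac{7}{1 + 4} = \frac{7}{5}$)
$S{\left(B \right)} = - \frac{209}{15}$ ($S{\left(B \right)} = 1 + \frac{\frac{7}{5} \left(-32\right)}{3} = 1 + \frac{1}{3} \left(- \frac{224}{5}\right) = 1 - \frac{224}{15} = - \frac{209}{15}$)
$C{\left(n \right)} = n^{\frac{3}{2}}$
$\frac{S{\left(m{\left(-17,-7 \right)} \right)} - 92268}{C{\left(254 \right)} + 393846} = \frac{- \frac{209}{15} - 92268}{254^{\frac{3}{2}} + 393846} = - \frac{1384229}{15 \left(254 \sqrt{254} + 393846\right)} = - \frac{1384229}{15 \left(393846 + 254 \sqrt{254}\right)}$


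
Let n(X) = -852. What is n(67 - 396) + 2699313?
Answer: 2698461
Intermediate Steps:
n(67 - 396) + 2699313 = -852 + 2699313 = 2698461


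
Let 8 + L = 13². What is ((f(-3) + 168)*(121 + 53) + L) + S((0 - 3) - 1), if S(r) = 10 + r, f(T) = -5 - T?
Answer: 29051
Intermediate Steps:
L = 161 (L = -8 + 13² = -8 + 169 = 161)
((f(-3) + 168)*(121 + 53) + L) + S((0 - 3) - 1) = (((-5 - 1*(-3)) + 168)*(121 + 53) + 161) + (10 + ((0 - 3) - 1)) = (((-5 + 3) + 168)*174 + 161) + (10 + (-3 - 1)) = ((-2 + 168)*174 + 161) + (10 - 4) = (166*174 + 161) + 6 = (28884 + 161) + 6 = 29045 + 6 = 29051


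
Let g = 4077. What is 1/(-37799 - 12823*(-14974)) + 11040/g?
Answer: 929830296133/343380264084 ≈ 2.7079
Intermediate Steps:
1/(-37799 - 12823*(-14974)) + 11040/g = 1/(-37799 - 12823*(-14974)) + 11040/4077 = -1/14974/(-50622) + 11040*(1/4077) = -1/50622*(-1/14974) + 3680/1359 = 1/758013828 + 3680/1359 = 929830296133/343380264084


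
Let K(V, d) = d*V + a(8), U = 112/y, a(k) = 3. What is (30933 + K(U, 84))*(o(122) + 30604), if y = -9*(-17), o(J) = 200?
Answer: 954846688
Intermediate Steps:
y = 153
U = 112/153 ≈ 0.73203
K(V, d) = 3 + V*d (K(V, d) = d*V + 3 = V*d + 3 = 3 + V*d)
(30933 + K(U, 84))*(o(122) + 30604) = (30933 + (3 + (112/153)*84))*(200 + 30604) = (30933 + (3 + 3136/51))*30804 = (30933 + 3289/51)*30804 = (1580872/51)*30804 = 954846688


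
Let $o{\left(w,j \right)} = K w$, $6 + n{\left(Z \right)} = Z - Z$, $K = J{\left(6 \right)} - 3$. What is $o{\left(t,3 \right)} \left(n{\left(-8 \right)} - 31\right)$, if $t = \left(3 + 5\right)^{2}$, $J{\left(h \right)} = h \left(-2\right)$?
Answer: $35520$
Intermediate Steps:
$J{\left(h \right)} = - 2 h$
$K = -15$ ($K = \left(-2\right) 6 - 3 = -12 - 3 = -15$)
$t = 64$ ($t = 8^{2} = 64$)
$n{\left(Z \right)} = -6$ ($n{\left(Z \right)} = -6 + \left(Z - Z\right) = -6 + 0 = -6$)
$o{\left(w,j \right)} = - 15 w$
$o{\left(t,3 \right)} \left(n{\left(-8 \right)} - 31\right) = \left(-15\right) 64 \left(-6 - 31\right) = \left(-960\right) \left(-37\right) = 35520$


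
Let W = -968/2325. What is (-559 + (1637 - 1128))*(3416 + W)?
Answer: -15882464/93 ≈ -1.7078e+5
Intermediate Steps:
W = -968/2325 (W = -968*1/2325 = -968/2325 ≈ -0.41634)
(-559 + (1637 - 1128))*(3416 + W) = (-559 + (1637 - 1128))*(3416 - 968/2325) = (-559 + 509)*(7941232/2325) = -50*7941232/2325 = -15882464/93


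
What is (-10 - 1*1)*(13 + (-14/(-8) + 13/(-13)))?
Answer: -605/4 ≈ -151.25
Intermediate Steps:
(-10 - 1*1)*(13 + (-14/(-8) + 13/(-13))) = (-10 - 1)*(13 + (-14*(-⅛) + 13*(-1/13))) = -11*(13 + (7/4 - 1)) = -11*(13 + ¾) = -11*55/4 = -605/4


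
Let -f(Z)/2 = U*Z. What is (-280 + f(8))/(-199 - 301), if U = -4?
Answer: 54/125 ≈ 0.43200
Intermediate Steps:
f(Z) = 8*Z (f(Z) = -(-8)*Z = 8*Z)
(-280 + f(8))/(-199 - 301) = (-280 + 8*8)/(-199 - 301) = (-280 + 64)/(-500) = -216*(-1/500) = 54/125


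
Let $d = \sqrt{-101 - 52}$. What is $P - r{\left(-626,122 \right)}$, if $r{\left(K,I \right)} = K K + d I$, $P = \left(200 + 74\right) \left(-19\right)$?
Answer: $-397082 - 366 i \sqrt{17} \approx -3.9708 \cdot 10^{5} - 1509.1 i$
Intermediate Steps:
$P = -5206$ ($P = 274 \left(-19\right) = -5206$)
$d = 3 i \sqrt{17}$ ($d = \sqrt{-153} = 3 i \sqrt{17} \approx 12.369 i$)
$r{\left(K,I \right)} = K^{2} + 3 i I \sqrt{17}$ ($r{\left(K,I \right)} = K K + 3 i \sqrt{17} I = K^{2} + 3 i I \sqrt{17}$)
$P - r{\left(-626,122 \right)} = -5206 - \left(\left(-626\right)^{2} + 3 i 122 \sqrt{17}\right) = -5206 - \left(391876 + 366 i \sqrt{17}\right) = -397082 - 366 i \sqrt{17}$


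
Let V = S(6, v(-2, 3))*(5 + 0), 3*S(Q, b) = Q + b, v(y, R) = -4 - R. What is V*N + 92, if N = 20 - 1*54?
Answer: 446/3 ≈ 148.67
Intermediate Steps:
N = -34 (N = 20 - 54 = -34)
S(Q, b) = Q/3 + b/3 (S(Q, b) = (Q + b)/3 = Q/3 + b/3)
V = -5/3 (V = ((⅓)*6 + (-4 - 1*3)/3)*(5 + 0) = (2 + (-4 - 3)/3)*5 = (2 + (⅓)*(-7))*5 = (2 - 7/3)*5 = -⅓*5 = -5/3 ≈ -1.6667)
V*N + 92 = -5/3*(-34) + 92 = 170/3 + 92 = 446/3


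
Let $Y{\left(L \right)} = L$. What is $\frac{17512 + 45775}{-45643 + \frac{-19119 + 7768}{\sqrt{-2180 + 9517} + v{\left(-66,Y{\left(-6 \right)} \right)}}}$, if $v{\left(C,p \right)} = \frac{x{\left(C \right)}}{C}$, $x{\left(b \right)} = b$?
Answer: $- \frac{921309299393}{664426189099} + \frac{718370737 \sqrt{7337}}{15281802349277} \approx -1.3826$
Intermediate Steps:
$v{\left(C,p \right)} = 1$ ($v{\left(C,p \right)} = \frac{C}{C} = 1$)
$\frac{17512 + 45775}{-45643 + \frac{-19119 + 7768}{\sqrt{-2180 + 9517} + v{\left(-66,Y{\left(-6 \right)} \right)}}} = \frac{17512 + 45775}{-45643 + \frac{-19119 + 7768}{\sqrt{-2180 + 9517} + 1}} = \frac{63287}{-45643 - \frac{11351}{\sqrt{7337} + 1}} = \frac{63287}{-45643 - \frac{11351}{1 + \sqrt{7337}}}$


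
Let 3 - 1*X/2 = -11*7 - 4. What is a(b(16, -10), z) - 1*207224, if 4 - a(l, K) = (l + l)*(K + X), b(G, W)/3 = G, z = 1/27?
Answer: -2010164/9 ≈ -2.2335e+5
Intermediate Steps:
X = 168 (X = 6 - 2*(-11*7 - 4) = 6 - 2*(-77 - 4) = 6 - 2*(-81) = 6 + 162 = 168)
z = 1/27 ≈ 0.037037
b(G, W) = 3*G
a(l, K) = 4 - 2*l*(168 + K) (a(l, K) = 4 - (l + l)*(K + 168) = 4 - 2*l*(168 + K))
a(b(16, -10), z) - 1*207224 = (4 - 1008*16 - 2*1/27*3*16) - 1*207224 = (4 - 336*48 - 2*1/27*48) - 207224 = (4 - 16128 - 32/9) - 207224 = -145148/9 - 207224 = -2010164/9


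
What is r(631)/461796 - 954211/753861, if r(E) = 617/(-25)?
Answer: -3672245235379/2901083286300 ≈ -1.2658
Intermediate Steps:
r(E) = -617/25 (r(E) = 617*(-1/25) = -617/25)
r(631)/461796 - 954211/753861 = -617/25/461796 - 954211/753861 = -617/25*1/461796 - 954211*1/753861 = -617/11544900 - 954211/753861 = -3672245235379/2901083286300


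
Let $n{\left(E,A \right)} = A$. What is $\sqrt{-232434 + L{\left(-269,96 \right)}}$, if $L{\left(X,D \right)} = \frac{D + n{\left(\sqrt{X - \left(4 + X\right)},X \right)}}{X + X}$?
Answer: $\frac{i \sqrt{67276533622}}{538} \approx 482.11 i$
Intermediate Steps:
$L{\left(X,D \right)} = \frac{D + X}{2 X}$ ($L{\left(X,D \right)} = \frac{D + X}{X + X} = \frac{D + X}{2 X}$)
$\sqrt{-232434 + L{\left(-269,96 \right)}} = \sqrt{-232434 + \frac{96 - 269}{2 \left(-269\right)}} = \sqrt{-232434 + \frac{1}{2} \left(- \frac{1}{269}\right) \left(-173\right)} = \sqrt{-232434 + \frac{173}{538}} = \sqrt{- \frac{125049319}{538}} = \frac{i \sqrt{67276533622}}{538}$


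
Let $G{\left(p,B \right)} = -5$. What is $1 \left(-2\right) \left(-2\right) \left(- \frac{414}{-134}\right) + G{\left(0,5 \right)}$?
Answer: $\frac{493}{67} \approx 7.3582$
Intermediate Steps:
$1 \left(-2\right) \left(-2\right) \left(- \frac{414}{-134}\right) + G{\left(0,5 \right)} = 1 \left(-2\right) \left(-2\right) \left(- \frac{414}{-134}\right) - 5 = \left(-2\right) \left(-2\right) \left(\left(-414\right) \left(- \frac{1}{134}\right)\right) - 5 = 4 \cdot \frac{207}{67} - 5 = \frac{828}{67} - 5 = \frac{493}{67}$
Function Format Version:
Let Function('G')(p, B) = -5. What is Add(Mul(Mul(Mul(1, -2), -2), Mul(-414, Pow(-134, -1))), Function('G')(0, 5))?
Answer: Rational(493, 67) ≈ 7.3582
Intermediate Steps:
Add(Mul(Mul(Mul(1, -2), -2), Mul(-414, Pow(-134, -1))), Function('G')(0, 5)) = Add(Mul(Mul(Mul(1, -2), -2), Mul(-414, Pow(-134, -1))), -5) = Add(Mul(Mul(-2, -2), Mul(-414, Rational(-1, 134))), -5) = Add(Mul(4, Rational(207, 67)), -5) = Add(Rational(828, 67), -5) = Rational(493, 67)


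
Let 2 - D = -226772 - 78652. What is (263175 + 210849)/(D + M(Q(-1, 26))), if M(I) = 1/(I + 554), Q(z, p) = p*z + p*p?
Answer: 190241632/122577635 ≈ 1.5520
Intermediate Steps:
D = 305426 (D = 2 - (-226772 - 78652) = 2 - 1*(-305424) = 2 + 305424 = 305426)
Q(z, p) = p² + p*z (Q(z, p) = p*z + p² = p² + p*z)
M(I) = 1/(554 + I)
(263175 + 210849)/(D + M(Q(-1, 26))) = (263175 + 210849)/(305426 + 1/(554 + 26*(26 - 1))) = 474024/(305426 + 1/(554 + 26*25)) = 474024/(305426 + 1/(554 + 650)) = 474024/(305426 + 1/1204) = 474024/(367732905/1204) = 474024*(1204/367732905) = 190241632/122577635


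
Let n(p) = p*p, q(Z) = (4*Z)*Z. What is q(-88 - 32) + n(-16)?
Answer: 57856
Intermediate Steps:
q(Z) = 4*Z**2
n(p) = p**2
q(-88 - 32) + n(-16) = 4*(-88 - 32)**2 + (-16)**2 = 4*(-120)**2 + 256 = 4*14400 + 256 = 57600 + 256 = 57856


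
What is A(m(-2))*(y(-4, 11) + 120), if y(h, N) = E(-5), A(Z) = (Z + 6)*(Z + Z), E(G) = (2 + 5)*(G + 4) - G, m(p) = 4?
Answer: 9440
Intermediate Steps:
E(G) = 28 + 6*G (E(G) = 7*(4 + G) - G = (28 + 7*G) - G = 28 + 6*G)
A(Z) = 2*Z*(6 + Z) (A(Z) = (6 + Z)*(2*Z) = 2*Z*(6 + Z))
y(h, N) = -2 (y(h, N) = 28 + 6*(-5) = 28 - 30 = -2)
A(m(-2))*(y(-4, 11) + 120) = (2*4*(6 + 4))*(-2 + 120) = (2*4*10)*118 = 80*118 = 9440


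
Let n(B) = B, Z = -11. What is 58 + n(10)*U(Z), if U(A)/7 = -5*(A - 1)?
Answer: 4258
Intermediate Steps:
U(A) = 35 - 35*A (U(A) = 7*(-5*(A - 1)) = 7*(-5*(-1 + A)) = 7*(5 - 5*A) = 35 - 35*A)
58 + n(10)*U(Z) = 58 + 10*(35 - 35*(-11)) = 58 + 10*(35 + 385) = 58 + 10*420 = 58 + 4200 = 4258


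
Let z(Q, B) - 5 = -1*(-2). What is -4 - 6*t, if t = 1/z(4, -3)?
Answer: -34/7 ≈ -4.8571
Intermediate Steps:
z(Q, B) = 7 (z(Q, B) = 5 - 1*(-2) = 5 + 2 = 7)
t = 1/7 ≈ 0.14286
-4 - 6*t = -4 - 6*1/7 = -4 - 6/7 = -34/7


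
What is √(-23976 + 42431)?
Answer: √18455 ≈ 135.85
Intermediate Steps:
√(-23976 + 42431) = √18455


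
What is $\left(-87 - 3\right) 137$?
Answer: $-12330$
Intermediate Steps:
$\left(-87 - 3\right) 137 = \left(-90\right) 137 = -12330$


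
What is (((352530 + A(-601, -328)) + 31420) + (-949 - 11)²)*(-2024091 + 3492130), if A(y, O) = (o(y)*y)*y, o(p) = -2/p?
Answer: 1918362899328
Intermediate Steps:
A(y, O) = -2*y (A(y, O) = ((-2/y)*y)*y = -2*y)
(((352530 + A(-601, -328)) + 31420) + (-949 - 11)²)*(-2024091 + 3492130) = (((352530 - 2*(-601)) + 31420) + (-949 - 11)²)*(-2024091 + 3492130) = (((352530 + 1202) + 31420) + (-960)²)*1468039 = ((353732 + 31420) + 921600)*1468039 = (385152 + 921600)*1468039 = 1306752*1468039 = 1918362899328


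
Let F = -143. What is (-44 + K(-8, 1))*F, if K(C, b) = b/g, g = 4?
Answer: 25025/4 ≈ 6256.3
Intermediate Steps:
K(C, b) = b/4
(-44 + K(-8, 1))*F = (-44 + (¼)*1)*(-143) = (-44 + ¼)*(-143) = -175/4*(-143) = 25025/4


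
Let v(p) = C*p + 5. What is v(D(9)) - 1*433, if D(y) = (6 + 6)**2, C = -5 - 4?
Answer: -1724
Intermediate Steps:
C = -9
D(y) = 144 (D(y) = 12**2 = 144)
v(p) = 5 - 9*p (v(p) = -9*p + 5 = 5 - 9*p)
v(D(9)) - 1*433 = (5 - 9*144) - 1*433 = (5 - 1296) - 433 = -1291 - 433 = -1724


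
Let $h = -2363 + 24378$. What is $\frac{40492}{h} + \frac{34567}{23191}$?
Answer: $\frac{242863211}{72935695} \approx 3.3298$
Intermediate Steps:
$h = 22015$
$\frac{40492}{h} + \frac{34567}{23191} = \frac{40492}{22015} + \frac{34567}{23191} = \frac{242863211}{72935695}$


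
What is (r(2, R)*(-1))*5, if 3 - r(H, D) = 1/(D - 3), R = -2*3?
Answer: -140/9 ≈ -15.556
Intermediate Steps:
R = -6
r(H, D) = 3 - 1/(-3 + D) (r(H, D) = 3 - 1/(D - 3) = 3 - 1/(-3 + D))
(r(2, R)*(-1))*5 = (((-10 + 3*(-6))/(-3 - 6))*(-1))*5 = (((-10 - 18)/(-9))*(-1))*5 = (-⅑*(-28)*(-1))*5 = ((28/9)*(-1))*5 = -28/9*5 = -140/9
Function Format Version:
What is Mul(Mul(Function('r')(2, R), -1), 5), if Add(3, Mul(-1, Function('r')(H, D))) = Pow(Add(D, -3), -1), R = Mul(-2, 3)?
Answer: Rational(-140, 9) ≈ -15.556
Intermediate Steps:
R = -6
Function('r')(H, D) = Add(3, Mul(-1, Pow(Add(-3, D), -1))) (Function('r')(H, D) = Add(3, Mul(-1, Pow(Add(D, -3), -1))) = Add(3, Mul(-1, Pow(Add(-3, D), -1))))
Mul(Mul(Function('r')(2, R), -1), 5) = Mul(Mul(Mul(Pow(Add(-3, -6), -1), Add(-10, Mul(3, -6))), -1), 5) = Mul(Mul(Mul(Pow(-9, -1), Add(-10, -18)), -1), 5) = Mul(Mul(Mul(Rational(-1, 9), -28), -1), 5) = Mul(Mul(Rational(28, 9), -1), 5) = Mul(Rational(-28, 9), 5) = Rational(-140, 9)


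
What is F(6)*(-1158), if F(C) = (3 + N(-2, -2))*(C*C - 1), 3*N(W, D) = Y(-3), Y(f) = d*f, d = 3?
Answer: 0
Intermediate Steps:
Y(f) = 3*f
N(W, D) = -3 (N(W, D) = (3*(-3))/3 = (⅓)*(-9) = -3)
F(C) = 0 (F(C) = (3 - 3)*(C*C - 1) = 0*(C² - 1) = 0*(-1 + C²) = 0)
F(6)*(-1158) = 0*(-1158) = 0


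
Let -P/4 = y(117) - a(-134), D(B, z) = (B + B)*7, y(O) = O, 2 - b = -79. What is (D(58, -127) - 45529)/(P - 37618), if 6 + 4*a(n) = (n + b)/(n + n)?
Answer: 11984156/10208603 ≈ 1.1739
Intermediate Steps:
b = 81 (b = 2 - 1*(-79) = 2 + 79 = 81)
a(n) = -3/2 + (81 + n)/(8*n) (a(n) = -3/2 + ((n + 81)/(n + n))/4 = -3/2 + ((81 + n)/((2*n)))/4 = -3/2 + ((81 + n)*(1/(2*n)))/4 = -3/2 + ((81 + n)/(2*n))/4 = -3/2 + (81 + n)/(8*n))
D(B, z) = 14*B (D(B, z) = (2*B)*7 = 14*B)
P = -126979/268 (P = -4*(117 - (81 - 11*(-134))/(8*(-134))) = -4*(117 - (-1)*(81 + 1474)/(8*134)) = -4*(117 - (-1)*1555/(8*134)) = -4*(117 - 1*(-1555/1072)) = -4*(117 + 1555/1072) = -4*126979/1072 = -126979/268 ≈ -473.80)
(D(58, -127) - 45529)/(P - 37618) = (14*58 - 45529)/(-126979/268 - 37618) = (812 - 45529)/(-10208603/268) = -44717*(-268/10208603) = 11984156/10208603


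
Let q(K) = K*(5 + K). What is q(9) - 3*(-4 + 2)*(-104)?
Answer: -498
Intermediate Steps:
q(9) - 3*(-4 + 2)*(-104) = 9*(5 + 9) - 3*(-4 + 2)*(-104) = 9*14 - 3*(-2)*(-104) = 126 + 6*(-104) = 126 - 624 = -498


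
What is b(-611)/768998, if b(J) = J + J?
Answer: -611/384499 ≈ -0.0015891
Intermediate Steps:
b(J) = 2*J
b(-611)/768998 = (2*(-611))/768998 = -1222*1/768998 = -611/384499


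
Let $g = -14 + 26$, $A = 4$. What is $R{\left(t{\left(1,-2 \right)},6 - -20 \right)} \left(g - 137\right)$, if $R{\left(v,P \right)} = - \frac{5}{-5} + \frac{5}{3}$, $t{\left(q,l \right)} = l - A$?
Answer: $- \frac{1000}{3} \approx -333.33$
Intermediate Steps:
$t{\left(q,l \right)} = -4 + l$ ($t{\left(q,l \right)} = l - 4 = -4 + l$)
$R{\left(v,P \right)} = \frac{8}{3}$ ($R{\left(v,P \right)} = \left(-5\right) \left(- \frac{1}{5}\right) + 5 \cdot \frac{1}{3} = 1 + \frac{5}{3} = \frac{8}{3}$)
$g = 12$
$R{\left(t{\left(1,-2 \right)},6 - -20 \right)} \left(g - 137\right) = \frac{8 \left(12 - 137\right)}{3} = \frac{8}{3} \left(-125\right) = - \frac{1000}{3}$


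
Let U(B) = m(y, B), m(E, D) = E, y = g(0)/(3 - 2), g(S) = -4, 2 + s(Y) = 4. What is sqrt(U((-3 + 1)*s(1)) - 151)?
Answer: I*sqrt(155) ≈ 12.45*I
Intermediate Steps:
s(Y) = 2 (s(Y) = -2 + 4 = 2)
y = -4 (y = -4/(3 - 2) = -4/1 = -4*1 = -4)
U(B) = -4
sqrt(U((-3 + 1)*s(1)) - 151) = sqrt(-4 - 151) = sqrt(-155) = I*sqrt(155)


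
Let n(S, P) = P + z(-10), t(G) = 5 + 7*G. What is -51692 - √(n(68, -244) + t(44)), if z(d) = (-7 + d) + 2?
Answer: -51692 - 3*√6 ≈ -51699.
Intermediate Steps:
z(d) = -5 + d
n(S, P) = -15 + P (n(S, P) = P + (-5 - 10) = P - 15 = -15 + P)
-51692 - √(n(68, -244) + t(44)) = -51692 - √((-15 - 244) + (5 + 7*44)) = -51692 - √(-259 + (5 + 308)) = -51692 - √(-259 + 313) = -51692 - √54 = -51692 - 3*√6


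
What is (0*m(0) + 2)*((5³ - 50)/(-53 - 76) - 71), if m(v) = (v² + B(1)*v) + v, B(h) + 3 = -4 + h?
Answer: -6156/43 ≈ -143.16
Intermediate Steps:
B(h) = -7 + h (B(h) = -3 + (-4 + h) = -7 + h)
m(v) = v² - 5*v (m(v) = (v² + (-7 + 1)*v) + v = (v² - 6*v) + v = v² - 5*v)
(0*m(0) + 2)*((5³ - 50)/(-53 - 76) - 71) = (0*(0*(-5 + 0)) + 2)*((5³ - 50)/(-53 - 76) - 71) = (0*(0*(-5)) + 2)*((125 - 50)/(-129) - 71) = (0*0 + 2)*(75*(-1/129) - 71) = (0 + 2)*(-25/43 - 71) = 2*(-3078/43) = -6156/43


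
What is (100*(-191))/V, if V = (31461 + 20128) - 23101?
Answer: -4775/7122 ≈ -0.67046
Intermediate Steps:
V = 28488 (V = 51589 - 23101 = 28488)
(100*(-191))/V = (100*(-191))/28488 = -19100*1/28488 = -4775/7122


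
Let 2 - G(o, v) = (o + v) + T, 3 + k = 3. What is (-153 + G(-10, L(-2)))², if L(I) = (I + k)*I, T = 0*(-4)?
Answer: 21025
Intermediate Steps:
k = 0 (k = -3 + 3 = 0)
T = 0
L(I) = I² (L(I) = (I + 0)*I = I*I = I²)
G(o, v) = 2 - o - v (G(o, v) = 2 - ((o + v) + 0) = 2 - (o + v) = 2 + (-o - v) = 2 - o - v)
(-153 + G(-10, L(-2)))² = (-153 + (2 - 1*(-10) - 1*(-2)²))² = (-153 + (2 + 10 - 1*4))² = (-153 + (2 + 10 - 4))² = (-153 + 8)² = (-145)² = 21025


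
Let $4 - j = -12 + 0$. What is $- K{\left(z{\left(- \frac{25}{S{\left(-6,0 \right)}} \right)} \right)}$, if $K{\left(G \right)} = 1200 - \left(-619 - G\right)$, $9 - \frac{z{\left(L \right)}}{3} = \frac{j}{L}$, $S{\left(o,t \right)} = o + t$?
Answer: $- \frac{45862}{25} \approx -1834.5$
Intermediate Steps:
$j = 16$ ($j = 4 - \left(-12 + 0\right) = 4 - -12 = 4 + 12 = 16$)
$z{\left(L \right)} = 27 - \frac{48}{L}$ ($z{\left(L \right)} = 27 - 3 \frac{16}{L} = 27 - \frac{48}{L}$)
$K{\left(G \right)} = 1819 + G$ ($K{\left(G \right)} = 1200 + \left(619 + G\right) = 1819 + G$)
$- K{\left(z{\left(- \frac{25}{S{\left(-6,0 \right)}} \right)} \right)} = - (1819 + \left(27 - \frac{48}{\left(-25\right) \frac{1}{-6 + 0}}\right)) = - (1819 + \left(27 - \frac{48}{\left(-25\right) \frac{1}{-6}}\right)) = - (1819 + \left(27 - \frac{48}{\left(-25\right) \left(- \frac{1}{6}\right)}\right)) = - (1819 + \left(27 - \frac{48}{\frac{25}{6}}\right)) = - (1819 + \left(27 - \frac{288}{25}\right)) = - (1819 + \frac{387}{25}) = \left(-1\right) \frac{45862}{25} = - \frac{45862}{25}$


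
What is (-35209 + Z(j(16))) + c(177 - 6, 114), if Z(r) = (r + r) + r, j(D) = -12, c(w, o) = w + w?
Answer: -34903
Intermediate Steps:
c(w, o) = 2*w
Z(r) = 3*r (Z(r) = 2*r + r = 3*r)
(-35209 + Z(j(16))) + c(177 - 6, 114) = (-35209 + 3*(-12)) + 2*(177 - 6) = (-35209 - 36) + 2*171 = -35245 + 342 = -34903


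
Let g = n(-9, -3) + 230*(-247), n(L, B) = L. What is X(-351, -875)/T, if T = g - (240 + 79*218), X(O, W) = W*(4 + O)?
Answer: -303625/74281 ≈ -4.0875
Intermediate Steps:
g = -56819 (g = -9 + 230*(-247) = -9 - 56810 = -56819)
T = -74281 (T = -56819 - (240 + 79*218) = -56819 - (240 + 17222) = -56819 - 1*17462 = -56819 - 17462 = -74281)
X(-351, -875)/T = -875*(4 - 351)/(-74281) = -875*(-347)*(-1/74281) = 303625*(-1/74281) = -303625/74281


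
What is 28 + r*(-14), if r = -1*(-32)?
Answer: -420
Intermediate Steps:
r = 32
28 + r*(-14) = 28 + 32*(-14) = 28 - 448 = -420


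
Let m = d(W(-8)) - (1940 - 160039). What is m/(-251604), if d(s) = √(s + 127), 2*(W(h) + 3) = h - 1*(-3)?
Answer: -158099/251604 - √6/55912 ≈ -0.62841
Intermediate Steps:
W(h) = -3/2 + h/2 (W(h) = -3 + (h - 1*(-3))/2 = -3 + (h + 3)/2 = -3 + (3 + h)/2 = -3 + (3/2 + h/2) = -3/2 + h/2)
d(s) = √(127 + s)
m = 158099 + 9*√6/2 (m = √(127 + (-3/2 + (½)*(-8))) - (1940 - 160039) = √(127 + (-3/2 - 4)) - 1*(-158099) = √(127 - 11/2) + 158099 = √(243/2) + 158099 = 9*√6/2 + 158099 = 158099 + 9*√6/2 ≈ 1.5811e+5)
m/(-251604) = (158099 + 9*√6/2)/(-251604) = (158099 + 9*√6/2)*(-1/251604) = -158099/251604 - √6/55912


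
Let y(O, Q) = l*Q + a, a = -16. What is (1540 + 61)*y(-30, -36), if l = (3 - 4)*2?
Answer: 89656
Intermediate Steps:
l = -2 (l = -1*2 = -2)
y(O, Q) = -16 - 2*Q (y(O, Q) = -2*Q - 16 = -16 - 2*Q)
(1540 + 61)*y(-30, -36) = (1540 + 61)*(-16 - 2*(-36)) = 1601*(-16 + 72) = 1601*56 = 89656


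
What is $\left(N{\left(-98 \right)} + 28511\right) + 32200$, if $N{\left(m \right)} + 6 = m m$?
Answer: $70309$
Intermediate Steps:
$N{\left(m \right)} = -6 + m^{2}$ ($N{\left(m \right)} = -6 + m m = -6 + m^{2}$)
$\left(N{\left(-98 \right)} + 28511\right) + 32200 = \left(\left(-6 + \left(-98\right)^{2}\right) + 28511\right) + 32200 = \left(\left(-6 + 9604\right) + 28511\right) + 32200 = \left(9598 + 28511\right) + 32200 = 38109 + 32200 = 70309$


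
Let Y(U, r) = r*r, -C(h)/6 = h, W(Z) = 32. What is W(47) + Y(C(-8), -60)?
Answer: 3632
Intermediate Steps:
C(h) = -6*h
Y(U, r) = r²
W(47) + Y(C(-8), -60) = 32 + (-60)² = 32 + 3600 = 3632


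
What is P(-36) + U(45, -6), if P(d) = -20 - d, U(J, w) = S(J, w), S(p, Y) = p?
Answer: 61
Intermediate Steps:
U(J, w) = J
P(-36) + U(45, -6) = (-20 - 1*(-36)) + 45 = (-20 + 36) + 45 = 16 + 45 = 61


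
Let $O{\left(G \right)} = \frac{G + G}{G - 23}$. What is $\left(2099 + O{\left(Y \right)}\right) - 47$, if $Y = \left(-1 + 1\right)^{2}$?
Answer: $2052$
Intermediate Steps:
$Y = 0$ ($Y = 0^{2} = 0$)
$O{\left(G \right)} = \frac{2 G}{-23 + G}$
$\left(2099 + O{\left(Y \right)}\right) - 47 = \left(2099 + 2 \cdot 0 \frac{1}{-23 + 0}\right) - 47 = \left(2099 + 2 \cdot 0 \frac{1}{-23}\right) - 47 = \left(2099 + 2 \cdot 0 \left(- \frac{1}{23}\right)\right) - 47 = \left(2099 + 0\right) - 47 = 2099 - 47 = 2052$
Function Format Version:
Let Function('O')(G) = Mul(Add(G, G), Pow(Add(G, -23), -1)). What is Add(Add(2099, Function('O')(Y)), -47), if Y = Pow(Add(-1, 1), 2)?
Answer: 2052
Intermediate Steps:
Y = 0 (Y = Pow(0, 2) = 0)
Function('O')(G) = Mul(2, G, Pow(Add(-23, G), -1)) (Function('O')(G) = Mul(Mul(2, G), Pow(Add(-23, G), -1)) = Mul(2, G, Pow(Add(-23, G), -1)))
Add(Add(2099, Function('O')(Y)), -47) = Add(Add(2099, Mul(2, 0, Pow(Add(-23, 0), -1))), -47) = Add(Add(2099, Mul(2, 0, Pow(-23, -1))), -47) = Add(Add(2099, Mul(2, 0, Rational(-1, 23))), -47) = Add(Add(2099, 0), -47) = Add(2099, -47) = 2052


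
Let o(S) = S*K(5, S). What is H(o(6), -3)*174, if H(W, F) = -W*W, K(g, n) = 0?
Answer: 0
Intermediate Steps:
o(S) = 0 (o(S) = S*0 = 0)
H(W, F) = -W**2
H(o(6), -3)*174 = -1*0**2*174 = -1*0*174 = 0*174 = 0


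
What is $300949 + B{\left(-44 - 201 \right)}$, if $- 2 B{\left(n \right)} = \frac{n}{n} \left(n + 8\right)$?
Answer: $\frac{602135}{2} \approx 3.0107 \cdot 10^{5}$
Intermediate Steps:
$B{\left(n \right)} = -4 - \frac{n}{2}$ ($B{\left(n \right)} = - \frac{\frac{n}{n} \left(n + 8\right)}{2} = - \frac{1 \left(8 + n\right)}{2} = - \frac{8 + n}{2} = -4 - \frac{n}{2}$)
$300949 + B{\left(-44 - 201 \right)} = 300949 - \left(4 + \frac{-44 - 201}{2}\right) = 300949 - - \frac{237}{2} = 300949 + \left(-4 + \frac{245}{2}\right) = 300949 + \frac{237}{2} = \frac{602135}{2}$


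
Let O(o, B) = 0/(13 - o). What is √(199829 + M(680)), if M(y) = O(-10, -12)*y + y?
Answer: √200509 ≈ 447.78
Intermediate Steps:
O(o, B) = 0
M(y) = y (M(y) = 0*y + y = 0 + y = y)
√(199829 + M(680)) = √(199829 + 680) = √200509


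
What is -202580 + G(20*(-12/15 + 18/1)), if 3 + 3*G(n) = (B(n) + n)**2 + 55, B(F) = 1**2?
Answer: -488663/3 ≈ -1.6289e+5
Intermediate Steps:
B(F) = 1
G(n) = 52/3 + (1 + n)**2/3 (G(n) = -1 + ((1 + n)**2 + 55)/3 = -1 + (55 + (1 + n)**2)/3 = -1 + (55/3 + (1 + n)**2/3) = 52/3 + (1 + n)**2/3)
-202580 + G(20*(-12/15 + 18/1)) = -202580 + (52/3 + (1 + 20*(-12/15 + 18/1))**2/3) = -202580 + (52/3 + (1 + 20*(-12*1/15 + 18*1))**2/3) = -202580 + (52/3 + (1 + 20*(-4/5 + 18))**2/3) = -202580 + (52/3 + (1 + 20*(86/5))**2/3) = -202580 + (52/3 + (1 + 344)**2/3) = -202580 + (52/3 + (1/3)*345**2) = -202580 + (52/3 + (1/3)*119025) = -202580 + (52/3 + 39675) = -202580 + 119077/3 = -488663/3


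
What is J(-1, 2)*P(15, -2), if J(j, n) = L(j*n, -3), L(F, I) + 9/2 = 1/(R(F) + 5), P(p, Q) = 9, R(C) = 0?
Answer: -387/10 ≈ -38.700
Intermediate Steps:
L(F, I) = -43/10 (L(F, I) = -9/2 + 1/(0 + 5) = -9/2 + 1/5 = -9/2 + ⅕ = -43/10)
J(j, n) = -43/10
J(-1, 2)*P(15, -2) = -43/10*9 = -387/10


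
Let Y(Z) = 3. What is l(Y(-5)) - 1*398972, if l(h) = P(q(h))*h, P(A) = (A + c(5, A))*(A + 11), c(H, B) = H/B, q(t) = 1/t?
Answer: -1195352/3 ≈ -3.9845e+5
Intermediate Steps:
P(A) = (11 + A)*(A + 5/A) (P(A) = (A + 5/A)*(A + 11) = (A + 5/A)*(11 + A) = (11 + A)*(A + 5/A))
l(h) = h*(5 + h⁻² + 11/h + 55*h) (l(h) = (5 + (1/h)² + 11/h + 55/(1/h))*h = (5 + h⁻² + 11/h + 55*h)*h = h*(5 + h⁻² + 11/h + 55*h))
l(Y(-5)) - 1*398972 = (11 + 1/3 + 5*3 + 55*3²) - 1*398972 = (11 + ⅓ + 15 + 55*9) - 398972 = (11 + ⅓ + 15 + 495) - 398972 = 1564/3 - 398972 = -1195352/3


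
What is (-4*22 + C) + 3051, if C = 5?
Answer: 2968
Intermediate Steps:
(-4*22 + C) + 3051 = (-4*22 + 5) + 3051 = (-88 + 5) + 3051 = -83 + 3051 = 2968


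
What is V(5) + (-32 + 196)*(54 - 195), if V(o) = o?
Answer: -23119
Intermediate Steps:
V(5) + (-32 + 196)*(54 - 195) = 5 + (-32 + 196)*(54 - 195) = 5 + 164*(-141) = 5 - 23124 = -23119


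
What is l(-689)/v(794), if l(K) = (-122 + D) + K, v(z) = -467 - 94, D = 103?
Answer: 236/187 ≈ 1.2620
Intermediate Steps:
v(z) = -561
l(K) = -19 + K (l(K) = (-122 + 103) + K = -19 + K)
l(-689)/v(794) = (-19 - 689)/(-561) = -708*(-1/561) = 236/187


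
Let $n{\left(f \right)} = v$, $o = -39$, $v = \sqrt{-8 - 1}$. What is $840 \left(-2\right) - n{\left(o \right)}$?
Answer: $-1680 - 3 i \approx -1680.0 - 3.0 i$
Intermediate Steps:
$v = 3 i$ ($v = \sqrt{-9} = 3 i \approx 3.0 i$)
$n{\left(f \right)} = 3 i$
$840 \left(-2\right) - n{\left(o \right)} = 840 \left(-2\right) - 3 i = -1680 - 3 i$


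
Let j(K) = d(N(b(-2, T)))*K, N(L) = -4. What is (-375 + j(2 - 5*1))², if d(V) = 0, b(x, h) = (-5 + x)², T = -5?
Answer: 140625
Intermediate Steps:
j(K) = 0 (j(K) = 0*K = 0)
(-375 + j(2 - 5*1))² = (-375 + 0)² = (-375)² = 140625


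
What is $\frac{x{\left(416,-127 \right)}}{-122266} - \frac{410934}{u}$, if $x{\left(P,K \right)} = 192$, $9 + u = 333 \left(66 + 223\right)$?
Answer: $- \frac{4188477685}{980451054} \approx -4.272$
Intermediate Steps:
$u = 96228$ ($u = -9 + 333 \left(66 + 223\right) = -9 + 333 \cdot 289 = -9 + 96237 = 96228$)
$\frac{x{\left(416,-127 \right)}}{-122266} - \frac{410934}{u} = \frac{192}{-122266} - \frac{410934}{96228} = 192 \left(- \frac{1}{122266}\right) - \frac{68489}{16038} = - \frac{96}{61133} - \frac{68489}{16038} = - \frac{4188477685}{980451054}$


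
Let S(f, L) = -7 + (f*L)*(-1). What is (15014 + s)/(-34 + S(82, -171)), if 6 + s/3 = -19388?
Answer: -43168/13981 ≈ -3.0876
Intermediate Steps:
s = -58182 (s = -18 + 3*(-19388) = -18 - 58164 = -58182)
S(f, L) = -7 - L*f (S(f, L) = -7 + (L*f)*(-1) = -7 - L*f)
(15014 + s)/(-34 + S(82, -171)) = (15014 - 58182)/(-34 + (-7 - 1*(-171)*82)) = -43168/(-34 + (-7 + 14022)) = -43168/(-34 + 14015) = -43168/13981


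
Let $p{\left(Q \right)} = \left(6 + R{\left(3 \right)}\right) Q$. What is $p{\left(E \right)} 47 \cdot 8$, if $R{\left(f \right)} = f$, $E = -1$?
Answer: $-3384$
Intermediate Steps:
$p{\left(Q \right)} = 9 Q$ ($p{\left(Q \right)} = \left(6 + 3\right) Q = 9 Q$)
$p{\left(E \right)} 47 \cdot 8 = 9 \left(-1\right) 47 \cdot 8 = \left(-9\right) 47 \cdot 8 = \left(-423\right) 8 = -3384$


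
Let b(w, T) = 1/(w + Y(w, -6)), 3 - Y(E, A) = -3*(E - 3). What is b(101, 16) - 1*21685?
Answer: -8630629/398 ≈ -21685.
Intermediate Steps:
Y(E, A) = -6 + 3*E (Y(E, A) = 3 - (-3)*(E - 3) = 3 - (-3)*(-3 + E) = 3 - (9 - 3*E) = 3 + (-9 + 3*E) = -6 + 3*E)
b(w, T) = 1/(-6 + 4*w) (b(w, T) = 1/(w + (-6 + 3*w)) = 1/(-6 + 4*w))
b(101, 16) - 1*21685 = 1/(2*(-3 + 2*101)) - 1*21685 = 1/(2*(-3 + 202)) - 21685 = (½)/199 - 21685 = (½)*(1/199) - 21685 = 1/398 - 21685 = -8630629/398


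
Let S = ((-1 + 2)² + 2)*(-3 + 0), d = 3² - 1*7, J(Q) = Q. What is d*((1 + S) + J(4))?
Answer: -8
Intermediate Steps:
d = 2 (d = 9 - 7 = 2)
S = -9 (S = (1² + 2)*(-3) = (1 + 2)*(-3) = 3*(-3) = -9)
d*((1 + S) + J(4)) = 2*((1 - 9) + 4) = 2*(-8 + 4) = 2*(-4) = -8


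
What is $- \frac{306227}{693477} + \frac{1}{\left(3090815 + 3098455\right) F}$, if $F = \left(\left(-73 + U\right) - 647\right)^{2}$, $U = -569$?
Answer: $- \frac{1049705538016803871}{2377147173134437530} \approx -0.44158$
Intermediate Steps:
$F = 1661521$ ($F = \left(\left(-73 - 569\right) - 647\right)^{2} = \left(-642 - 647\right)^{2} = \left(-1289\right)^{2} = 1661521$)
$- \frac{306227}{693477} + \frac{1}{\left(3090815 + 3098455\right) F} = - \frac{306227}{693477} + \frac{1}{\left(3090815 + 3098455\right) 1661521} = \left(-306227\right) \frac{1}{693477} + \frac{1}{6189270} \cdot \frac{1}{1661521} = - \frac{306227}{693477} + \frac{1}{6189270} \cdot \frac{1}{1661521} = - \frac{306227}{693477} + \frac{1}{10283602079670} = - \frac{1049705538016803871}{2377147173134437530}$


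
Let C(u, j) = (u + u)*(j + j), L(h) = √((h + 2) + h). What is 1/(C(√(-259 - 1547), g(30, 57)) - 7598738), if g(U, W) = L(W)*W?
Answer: -542767/4125122116622 - 114*I*√52374/14437927408177 ≈ -1.3158e-7 - 1.807e-9*I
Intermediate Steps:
L(h) = √(2 + 2*h) (L(h) = √((2 + h) + h) = √(2 + 2*h))
g(U, W) = W*√(2 + 2*W) (g(U, W) = √(2 + 2*W)*W = W*√(2 + 2*W))
C(u, j) = 4*j*u (C(u, j) = (2*u)*(2*j) = 4*j*u)
1/(C(√(-259 - 1547), g(30, 57)) - 7598738) = 1/(4*(57*√(2 + 2*57))*√(-259 - 1547) - 7598738) = 1/(4*(57*√(2 + 114))*√(-1806) - 7598738) = 1/(4*(57*√116)*(I*√1806) - 7598738) = 1/(4*(57*(2*√29))*(I*√1806) - 7598738) = 1/(4*(114*√29)*(I*√1806) - 7598738) = 1/(456*I*√52374 - 7598738) = 1/(-7598738 + 456*I*√52374)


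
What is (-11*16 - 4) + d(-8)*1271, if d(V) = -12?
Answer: -15432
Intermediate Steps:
(-11*16 - 4) + d(-8)*1271 = (-11*16 - 4) - 12*1271 = (-176 - 4) - 15252 = -180 - 15252 = -15432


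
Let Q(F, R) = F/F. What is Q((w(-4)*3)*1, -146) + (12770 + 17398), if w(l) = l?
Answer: 30169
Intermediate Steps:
Q(F, R) = 1
Q((w(-4)*3)*1, -146) + (12770 + 17398) = 1 + (12770 + 17398) = 1 + 30168 = 30169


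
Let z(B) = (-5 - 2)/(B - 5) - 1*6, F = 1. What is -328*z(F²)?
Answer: 1394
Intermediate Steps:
z(B) = -6 - 7/(-5 + B) (z(B) = -7/(-5 + B) - 6 = -6 - 7/(-5 + B))
-328*z(F²) = -328*(23 - 6*1²)/(-5 + 1²) = -328*(23 - 6*1)/(-5 + 1) = -328*(23 - 6)/(-4) = -(-82)*17 = -328*(-17/4) = 1394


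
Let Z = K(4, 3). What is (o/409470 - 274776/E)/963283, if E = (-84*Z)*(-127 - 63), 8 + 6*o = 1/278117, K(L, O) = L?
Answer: -1552166201554/347380848054518705 ≈ -4.4682e-6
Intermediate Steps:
Z = 4
o = -741645/556234 (o = -4/3 + (⅙)/278117 = -4/3 + (⅙)*(1/278117) = -4/3 + 1/1668702 = -741645/556234 ≈ -1.3333)
E = 63840 (E = (-84*4)*(-127 - 63) = -336*(-190) = 63840)
(o/409470 - 274776/E)/963283 = (-741645/556234/409470 - 274776/63840)/963283 = (-741645/556234*1/409470 - 274776*1/63840)*(1/963283) = (-49443/15184075732 - 11449/2660)*(1/963283) = -1552166201554/360621798635*1/963283 = -1552166201554/347380848054518705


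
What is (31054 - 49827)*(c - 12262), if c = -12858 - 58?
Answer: 472666594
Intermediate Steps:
c = -12916
(31054 - 49827)*(c - 12262) = (31054 - 49827)*(-12916 - 12262) = -18773*(-25178) = 472666594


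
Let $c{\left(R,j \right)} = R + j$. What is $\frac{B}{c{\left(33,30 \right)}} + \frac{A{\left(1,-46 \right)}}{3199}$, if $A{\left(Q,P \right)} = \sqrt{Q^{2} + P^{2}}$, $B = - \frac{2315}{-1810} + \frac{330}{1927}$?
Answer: $\frac{144523}{6278166} + \frac{\sqrt{2117}}{3199} \approx 0.037403$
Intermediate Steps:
$B = \frac{1011661}{697574}$ ($B = \left(-2315\right) \left(- \frac{1}{1810}\right) + 330 \cdot \frac{1}{1927} = \frac{463}{362} + \frac{330}{1927} = \frac{1011661}{697574} \approx 1.4503$)
$A{\left(Q,P \right)} = \sqrt{P^{2} + Q^{2}}$
$\frac{B}{c{\left(33,30 \right)}} + \frac{A{\left(1,-46 \right)}}{3199} = \frac{1011661}{697574 \left(33 + 30\right)} + \frac{\sqrt{\left(-46\right)^{2} + 1^{2}}}{3199} = \frac{1011661}{697574 \cdot 63} + \sqrt{2116 + 1} \cdot \frac{1}{3199} = \frac{1011661}{697574} \cdot \frac{1}{63} + \sqrt{2117} \cdot \frac{1}{3199} = \frac{144523}{6278166} + \frac{\sqrt{2117}}{3199}$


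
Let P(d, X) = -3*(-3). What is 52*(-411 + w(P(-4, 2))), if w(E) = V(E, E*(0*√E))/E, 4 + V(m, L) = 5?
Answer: -192296/9 ≈ -21366.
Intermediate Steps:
P(d, X) = 9
V(m, L) = 1 (V(m, L) = -4 + 5 = 1)
w(E) = 1/E
52*(-411 + w(P(-4, 2))) = 52*(-411 + 1/9) = 52*(-411 + ⅑) = 52*(-3698/9) = -192296/9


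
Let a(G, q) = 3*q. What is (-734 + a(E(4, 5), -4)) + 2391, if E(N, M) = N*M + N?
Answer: 1645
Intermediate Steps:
E(N, M) = N + M*N (E(N, M) = M*N + N = N + M*N)
(-734 + a(E(4, 5), -4)) + 2391 = (-734 + 3*(-4)) + 2391 = (-734 - 12) + 2391 = -746 + 2391 = 1645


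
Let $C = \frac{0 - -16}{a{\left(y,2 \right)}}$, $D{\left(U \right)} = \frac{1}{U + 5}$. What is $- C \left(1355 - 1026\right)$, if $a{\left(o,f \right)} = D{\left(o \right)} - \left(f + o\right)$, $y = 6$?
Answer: $\frac{57904}{87} \approx 665.56$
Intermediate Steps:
$D{\left(U \right)} = \frac{1}{5 + U}$
$a{\left(o,f \right)} = \frac{1}{5 + o} - f - o$ ($a{\left(o,f \right)} = \frac{1}{5 + o} - \left(f + o\right) = \frac{1}{5 + o} - f - o$)
$C = - \frac{176}{87}$ ($C = \frac{0 - -16}{\frac{1}{5 + 6} \left(1 - \left(5 + 6\right) \left(2 + 6\right)\right)} = \frac{0 + 16}{\frac{1}{11} \left(1 - 11 \cdot 8\right)} = \frac{16}{\frac{1}{11} \left(1 - 88\right)} = \frac{16}{\frac{1}{11} \left(-87\right)} = \frac{16}{- \frac{87}{11}} = 16 \left(- \frac{11}{87}\right) = - \frac{176}{87} \approx -2.023$)
$- C \left(1355 - 1026\right) = - \frac{\left(-176\right) \left(1355 - 1026\right)}{87} = - \frac{\left(-176\right) 329}{87} = \left(-1\right) \left(- \frac{57904}{87}\right) = \frac{57904}{87}$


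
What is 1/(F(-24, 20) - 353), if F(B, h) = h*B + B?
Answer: -1/857 ≈ -0.0011669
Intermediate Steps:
F(B, h) = B + B*h (F(B, h) = B*h + B = B + B*h)
1/(F(-24, 20) - 353) = 1/(-24*(1 + 20) - 353) = 1/(-24*21 - 353) = 1/(-504 - 353) = 1/(-857) = -1/857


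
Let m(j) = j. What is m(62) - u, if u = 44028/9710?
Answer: 278996/4855 ≈ 57.466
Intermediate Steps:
u = 22014/4855 (u = 44028*(1/9710) = 22014/4855 ≈ 4.5343)
m(62) - u = 62 - 1*22014/4855 = 62 - 22014/4855 = 278996/4855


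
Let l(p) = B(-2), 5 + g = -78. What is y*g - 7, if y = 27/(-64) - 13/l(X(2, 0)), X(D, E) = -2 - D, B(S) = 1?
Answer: 70849/64 ≈ 1107.0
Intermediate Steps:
g = -83 (g = -5 - 78 = -83)
l(p) = 1
y = -859/64 (y = 27/(-64) - 13/1 = 27*(-1/64) - 13*1 = -27/64 - 13 = -859/64 ≈ -13.422)
y*g - 7 = -859/64*(-83) - 7 = 71297/64 - 7 = 70849/64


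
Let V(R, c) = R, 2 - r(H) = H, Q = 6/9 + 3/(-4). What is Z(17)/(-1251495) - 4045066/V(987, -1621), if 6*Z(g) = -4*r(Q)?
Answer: -867836549537/211752954 ≈ -4098.3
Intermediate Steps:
Q = -1/12 (Q = 6*(⅑) + 3*(-¼) = ⅔ - ¾ = -1/12 ≈ -0.083333)
r(H) = 2 - H
Z(g) = -25/18 (Z(g) = (-4*(2 - 1*(-1/12)))/6 = (-4*(2 + 1/12))/6 = (-4*25/12)/6 = (⅙)*(-25/3) = -25/18)
Z(17)/(-1251495) - 4045066/V(987, -1621) = -25/18/(-1251495) - 4045066/987 = -25/18*(-1/1251495) - 4045066*1/987 = 5/4505382 - 4045066/987 = -867836549537/211752954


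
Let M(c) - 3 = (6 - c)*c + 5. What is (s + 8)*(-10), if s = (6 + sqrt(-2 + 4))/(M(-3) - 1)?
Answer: -77 + sqrt(2)/2 ≈ -76.293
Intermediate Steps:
M(c) = 8 + c*(6 - c) (M(c) = 3 + ((6 - c)*c + 5) = 3 + (c*(6 - c) + 5) = 3 + (5 + c*(6 - c)) = 8 + c*(6 - c))
s = -3/10 - sqrt(2)/20 (s = (6 + sqrt(-2 + 4))/((8 - 1*(-3)**2 + 6*(-3)) - 1) = (6 + sqrt(2))/((8 - 1*9 - 18) - 1) = (6 + sqrt(2))/((8 - 9 - 18) - 1) = (6 + sqrt(2))/(-19 - 1) = (6 + sqrt(2))/(-20) = (6 + sqrt(2))*(-1/20) = -3/10 - sqrt(2)/20 ≈ -0.37071)
(s + 8)*(-10) = ((-3/10 - sqrt(2)/20) + 8)*(-10) = (77/10 - sqrt(2)/20)*(-10) = -77 + sqrt(2)/2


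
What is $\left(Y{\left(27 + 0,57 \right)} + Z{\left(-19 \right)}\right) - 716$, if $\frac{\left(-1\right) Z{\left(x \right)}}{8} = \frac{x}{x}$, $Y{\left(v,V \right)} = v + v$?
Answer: $-670$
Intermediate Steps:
$Y{\left(v,V \right)} = 2 v$
$Z{\left(x \right)} = -8$ ($Z{\left(x \right)} = - 8 \frac{x}{x} = \left(-8\right) 1 = -8$)
$\left(Y{\left(27 + 0,57 \right)} + Z{\left(-19 \right)}\right) - 716 = \left(2 \left(27 + 0\right) - 8\right) - 716 = \left(2 \cdot 27 - 8\right) - 716 = \left(54 - 8\right) - 716 = 46 - 716 = -670$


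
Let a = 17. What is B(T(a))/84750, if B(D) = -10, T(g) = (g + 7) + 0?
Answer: -1/8475 ≈ -0.00011799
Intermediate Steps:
T(g) = 7 + g (T(g) = (7 + g) + 0 = 7 + g)
B(T(a))/84750 = -10/84750 = -10*1/84750 = -1/8475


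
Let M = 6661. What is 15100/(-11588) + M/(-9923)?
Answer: -56756242/28746931 ≈ -1.9743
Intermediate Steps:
15100/(-11588) + M/(-9923) = 15100/(-11588) + 6661/(-9923) = 15100*(-1/11588) + 6661*(-1/9923) = -3775/2897 - 6661/9923 = -56756242/28746931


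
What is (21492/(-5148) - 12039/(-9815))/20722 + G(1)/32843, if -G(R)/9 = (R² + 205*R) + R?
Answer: -2089226116974/36739012862695 ≈ -0.056867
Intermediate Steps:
G(R) = -1854*R - 9*R² (G(R) = -9*((R² + 205*R) + R) = -9*(R² + 206*R) = -1854*R - 9*R²)
(21492/(-5148) - 12039/(-9815))/20722 + G(1)/32843 = (21492/(-5148) - 12039/(-9815))/20722 - 9*1*(206 + 1)/32843 = (21492*(-1/5148) - 12039*(-1/9815))*(1/20722) - 9*1*207*(1/32843) = (-597/143 + 12039/9815)*(1/20722) - 1863*1/32843 = -318306/107965*1/20722 - 1863/32843 = -159153/1118625365 - 1863/32843 = -2089226116974/36739012862695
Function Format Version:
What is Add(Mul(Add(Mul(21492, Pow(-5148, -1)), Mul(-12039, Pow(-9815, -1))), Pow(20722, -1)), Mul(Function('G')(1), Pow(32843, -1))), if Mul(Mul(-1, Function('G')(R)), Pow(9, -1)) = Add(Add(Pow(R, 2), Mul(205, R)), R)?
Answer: Rational(-2089226116974, 36739012862695) ≈ -0.056867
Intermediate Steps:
Function('G')(R) = Add(Mul(-1854, R), Mul(-9, Pow(R, 2))) (Function('G')(R) = Mul(-9, Add(Add(Pow(R, 2), Mul(205, R)), R)) = Mul(-9, Add(Pow(R, 2), Mul(206, R))) = Add(Mul(-1854, R), Mul(-9, Pow(R, 2))))
Add(Mul(Add(Mul(21492, Pow(-5148, -1)), Mul(-12039, Pow(-9815, -1))), Pow(20722, -1)), Mul(Function('G')(1), Pow(32843, -1))) = Add(Mul(Add(Mul(21492, Pow(-5148, -1)), Mul(-12039, Pow(-9815, -1))), Pow(20722, -1)), Mul(Mul(-9, 1, Add(206, 1)), Pow(32843, -1))) = Add(Mul(Add(Mul(21492, Rational(-1, 5148)), Mul(-12039, Rational(-1, 9815))), Rational(1, 20722)), Mul(Mul(-9, 1, 207), Rational(1, 32843))) = Add(Mul(Add(Rational(-597, 143), Rational(12039, 9815)), Rational(1, 20722)), Mul(-1863, Rational(1, 32843))) = Add(Mul(Rational(-318306, 107965), Rational(1, 20722)), Rational(-1863, 32843)) = Add(Rational(-159153, 1118625365), Rational(-1863, 32843)) = Rational(-2089226116974, 36739012862695)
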